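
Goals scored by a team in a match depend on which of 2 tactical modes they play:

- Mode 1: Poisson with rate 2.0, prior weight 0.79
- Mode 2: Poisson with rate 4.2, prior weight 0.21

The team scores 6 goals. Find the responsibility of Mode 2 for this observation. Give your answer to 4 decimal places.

Apply Bayes' rule: the posterior for each component is proportional to its prior times its likelihood at x.
Poisson probabilities:
  L_1 = e^(−2.0)·2.0^6/6! = 0.0120298
  L_2 = e^(−4.2)·4.2^6/6! = 0.114321
Prior × likelihood for each component:
  P(Z=1)·L_1 = 0.79 × 0.0120298 = 0.00950354
  P(Z=2)·L_2 = 0.21 × 0.114321 = 0.0240074
Marginal: 0.00950354 + 0.0240074 = 0.033511
P(Mode 2 | the observation) ≈ 0.7164

0.7164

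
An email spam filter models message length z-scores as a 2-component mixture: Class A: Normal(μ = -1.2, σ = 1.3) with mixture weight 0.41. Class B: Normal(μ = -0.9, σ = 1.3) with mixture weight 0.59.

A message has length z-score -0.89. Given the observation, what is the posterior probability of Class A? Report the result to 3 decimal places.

Apply Bayes' rule: the posterior for each component is proportional to its prior times its likelihood at x.
Evaluate each component's likelihood at the observed value:
  f_A = (1/(1.3·√(2π)))·exp(−(-0.89−-1.2)²/(2·1.3²)) = 0.306879·exp(-0.02843) = 0.298276
  f_B = (1/(1.3·√(2π)))·exp(−(-0.89−-0.9)²/(2·1.3²)) = 0.306879·exp(-0.00003) = 0.30687
Unnormalised posteriors:
  π_A·f_A = 0.41 × 0.298276 = 0.122293
  π_B·f_B = 0.59 × 0.30687 = 0.181053
Denominator: 0.122293 + 0.181053 = 0.303346
Responsibility of Class A: 0.122293 / 0.303346 ≈ 0.403

0.403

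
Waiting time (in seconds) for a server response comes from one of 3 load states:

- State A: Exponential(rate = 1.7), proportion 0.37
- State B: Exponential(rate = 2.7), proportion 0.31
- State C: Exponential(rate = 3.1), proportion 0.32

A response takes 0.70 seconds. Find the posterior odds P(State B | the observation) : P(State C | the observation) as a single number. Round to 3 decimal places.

The posterior odds equal the prior odds times the likelihood ratio: (π_i/π_j)·(f_i(x)/f_j(x)).
Exponential densities:
  f_A = 0.517176
  f_B = 0.407894
  f_C = 0.353951
0.126447 / 0.113264 ≈ 1.116

1.116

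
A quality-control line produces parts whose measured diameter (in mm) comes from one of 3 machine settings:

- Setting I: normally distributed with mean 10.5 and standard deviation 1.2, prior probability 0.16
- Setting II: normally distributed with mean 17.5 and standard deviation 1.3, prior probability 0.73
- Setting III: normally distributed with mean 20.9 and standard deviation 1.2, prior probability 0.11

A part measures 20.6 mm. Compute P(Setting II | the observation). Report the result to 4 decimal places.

0.2691

P(component k | x) = w_k·f_k(x) / marginal(x), where marginal(x) = Σ_j w_j·f_j(x).
Evaluate each component's likelihood at the observed value:
  f_I = (1/(1.2·√(2π)))·exp(−(20.6−10.5)²/(2·1.2²)) = 0.332452·exp(-35.42014) = 1.37708e-16
  f_II = (1/(1.3·√(2π)))·exp(−(20.6−17.5)²/(2·1.3²)) = 0.306879·exp(-2.84320) = 0.0178724
  f_III = (1/(1.2·√(2π)))·exp(−(20.6−20.9)²/(2·1.2²)) = 0.332452·exp(-0.03125) = 0.322223
Multiply by the mixture weights:
  w_I·f_I = 0.16 × 1.37708e-16 = 2.20332e-17
  w_II·f_II = 0.73 × 0.0178724 = 0.0130468
  w_III·f_III = 0.11 × 0.322223 = 0.0354446
Denominator: 2.20332e-17 + 0.0130468 + 0.0354446 = 0.0484914
Responsibility of Setting II: 0.0130468 / 0.0484914 ≈ 0.2691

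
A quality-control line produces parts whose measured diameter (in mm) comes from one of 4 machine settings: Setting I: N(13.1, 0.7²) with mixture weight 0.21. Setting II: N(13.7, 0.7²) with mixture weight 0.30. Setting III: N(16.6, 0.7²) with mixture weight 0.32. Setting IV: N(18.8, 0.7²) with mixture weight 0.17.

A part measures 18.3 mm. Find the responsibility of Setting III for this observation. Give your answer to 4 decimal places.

0.1129

Posterior ∝ prior × likelihood, so P(k | x) ∝ w_k f_k(x); normalise over all components.
Component likelihoods at x = 18.3 mm:
  p_I = 5.92693e-13
  p_II = 2.39109e-10
  p_III = 0.0298598
  p_IV = 0.441593
Unnormalised posteriors:
  w_I·p_I = 0.21 × 5.92693e-13 = 1.24465e-13
  w_II·p_II = 0.30 × 2.39109e-10 = 7.17328e-11
  w_III·p_III = 0.32 × 0.0298598 = 0.00955513
  w_IV·p_IV = 0.17 × 0.441593 = 0.0750709
Sum: 1.24465e-13 + 7.17328e-11 + 0.00955513 + 0.0750709 = 0.084626
P(Setting III | x) ≈ 0.1129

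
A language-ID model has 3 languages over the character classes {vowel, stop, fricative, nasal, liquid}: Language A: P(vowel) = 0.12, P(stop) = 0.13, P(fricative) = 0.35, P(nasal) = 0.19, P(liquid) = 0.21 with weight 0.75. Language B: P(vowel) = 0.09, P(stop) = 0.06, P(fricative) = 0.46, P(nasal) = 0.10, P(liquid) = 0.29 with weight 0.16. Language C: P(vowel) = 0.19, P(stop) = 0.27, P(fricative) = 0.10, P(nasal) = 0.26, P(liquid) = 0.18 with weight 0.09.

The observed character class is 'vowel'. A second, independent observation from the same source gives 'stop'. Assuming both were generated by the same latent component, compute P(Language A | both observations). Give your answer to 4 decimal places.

0.6810

P(component k | x) = π_k·f_k(x) / marginal(x), where marginal(x) = Σ_j π_j·f_j(x).
Since both observations come from the same component, the likelihood for component k is f_k(x₁)·f_k(x₂).
  L_A = [P(vowel | comp) = 0.12] × [0.13] = 0.0156
  L_B = [P(vowel | comp) = 0.09] × [0.06] = 0.0054
  L_C = [P(vowel | comp) = 0.19] × [0.27] = 0.0513
Unnormalised posteriors:
  π_A·L_A = 0.75 × 0.0156 = 0.0117
  π_B·L_B = 0.16 × 0.0054 = 0.000864
  π_C·L_C = 0.09 × 0.0513 = 0.004617
Denominator: 0.0117 + 0.000864 + 0.004617 = 0.017181
So the posterior for Language A is 0.0117 / 0.017181 ≈ 0.6810.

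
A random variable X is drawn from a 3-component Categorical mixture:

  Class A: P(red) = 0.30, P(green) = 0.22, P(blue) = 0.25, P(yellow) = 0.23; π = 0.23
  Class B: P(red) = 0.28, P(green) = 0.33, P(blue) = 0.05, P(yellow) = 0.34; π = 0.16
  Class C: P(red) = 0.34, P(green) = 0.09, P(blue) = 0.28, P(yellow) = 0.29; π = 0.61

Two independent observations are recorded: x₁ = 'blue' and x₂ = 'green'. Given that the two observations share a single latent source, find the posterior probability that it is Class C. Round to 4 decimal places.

0.5013

P(component k | x) = w_k·f_k(x) / marginal(x), where marginal(x) = Σ_j w_j·f_j(x).
Since both observations come from the same component, the likelihood for component k is f_k(x₁)·f_k(x₂).
  L_A = [0.25] × [0.22] = 0.055
  L_B = [0.05] × [0.33] = 0.0165
  L_C = [0.28] × [0.09] = 0.0252
Unnormalised posteriors:
  w_A·L_A = 0.23 × 0.055 = 0.01265
  w_B·L_B = 0.16 × 0.0165 = 0.00264
  w_C·L_C = 0.61 × 0.0252 = 0.015372
Marginal: 0.01265 + 0.00264 + 0.015372 = 0.030662
So the posterior for Class C is 0.015372 / 0.030662 ≈ 0.5013.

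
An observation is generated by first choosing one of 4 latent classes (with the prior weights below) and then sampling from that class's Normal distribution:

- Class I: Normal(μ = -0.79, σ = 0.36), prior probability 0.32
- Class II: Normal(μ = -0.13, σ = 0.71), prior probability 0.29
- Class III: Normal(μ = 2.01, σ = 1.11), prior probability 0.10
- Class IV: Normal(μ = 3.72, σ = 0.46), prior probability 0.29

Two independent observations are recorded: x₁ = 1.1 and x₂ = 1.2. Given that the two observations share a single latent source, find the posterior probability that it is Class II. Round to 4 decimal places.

The responsibility of component k is π_k f_k(x) divided by Σ_j π_j f_j(x).
Since both observations come from the same component, the likelihood for component k is f_k(x₁)·f_k(x₂).
  f_I = [(1/(0.36·√(2π)))·exp(−(1.1−-0.79)²/(2·0.36²)) = 1.108173·exp(-13.78125) = 1.1468e-06] × [2.56676e-07] = 2.94356e-13
  f_II = [(1/(0.71·√(2π)))·exp(−(1.1−-0.13)²/(2·0.71²)) = 0.561891·exp(-1.50060) = 0.1253] × [0.0972023] = 0.0121795
  f_III = [(1/(1.11·√(2π)))·exp(−(1.1−2.01)²/(2·1.11²)) = 0.359407·exp(-0.33605) = 0.256827] × [0.275394] = 0.0707288
  f_IV = [(1/(0.46·√(2π)))·exp(−(1.1−3.72)²/(2·0.46²)) = 0.867266·exp(-16.22023) = 7.83064e-08] × [2.63798e-07] = 2.06571e-14
Prior × likelihood for each component:
  π_I·f_I = 0.32 × 2.94356e-13 = 9.41938e-14
  π_II·f_II = 0.29 × 0.0121795 = 0.00353204
  π_III·f_III = 0.10 × 0.0707288 = 0.00707288
  π_IV·f_IV = 0.29 × 2.06571e-14 = 5.99056e-15
Sum: 9.41938e-14 + 0.00353204 + 0.00707288 + 5.99056e-15 = 0.0106049
P(Class II | x) ≈ 0.3331

0.3331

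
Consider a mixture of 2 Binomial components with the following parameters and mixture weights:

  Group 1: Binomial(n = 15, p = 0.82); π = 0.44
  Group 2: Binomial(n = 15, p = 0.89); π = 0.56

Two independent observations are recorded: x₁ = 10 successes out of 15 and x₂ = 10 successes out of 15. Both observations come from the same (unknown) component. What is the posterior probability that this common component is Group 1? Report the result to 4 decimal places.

0.9546

Posterior ∝ prior × likelihood, so P(k | x) ∝ π_k f_k(x); normalise over all components.
Since both observations come from the same component, the likelihood for component k is f_k(x₁)·f_k(x₂).
  p_1 = [0.0779931] × [0.0779931] = 0.00608293
  p_2 = [0.0150806] × [0.0150806] = 0.000227425
Multiply by the mixture weights:
  π_1·p_1 = 0.44 × 0.00608293 = 0.00267649
  π_2·p_2 = 0.56 × 0.000227425 = 0.000127358
Denominator: 0.00267649 + 0.000127358 = 0.00280385
So the posterior for Group 1 is 0.00267649 / 0.00280385 ≈ 0.9546.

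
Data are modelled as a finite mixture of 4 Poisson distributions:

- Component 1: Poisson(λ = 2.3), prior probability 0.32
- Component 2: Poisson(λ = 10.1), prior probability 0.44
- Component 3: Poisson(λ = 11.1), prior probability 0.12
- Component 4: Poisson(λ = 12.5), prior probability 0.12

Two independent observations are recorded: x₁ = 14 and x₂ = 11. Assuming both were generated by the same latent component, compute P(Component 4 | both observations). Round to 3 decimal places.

The responsibility of component k is P(Z=k) f_k(x) divided by Σ_j P(Z=j) f_j(x).
Since both observations come from the same component, the likelihood for component k is f_k(x₁)·f_k(x₂).
  L_1 = [e^(−2.3)·2.3^14/14! = 1.33323e-07] × [2.39317e-05] = 3.19064e-12
  L_2 = [e^(−10.1)·10.1^14/14! = 0.0541647] × [0.114817] = 0.00621902
  L_3 = [e^(−11.1)·11.1^14/14! = 0.0747213] × [0.119324] = 0.00891606
  L_4 = [e^(−12.5)·12.5^14/14! = 0.0971965] × [0.108686] = 0.0105639
Prior × likelihood for each component:
  P(Z=1)·L_1 = 0.32 × 3.19064e-12 = 1.021e-12
  P(Z=2)·L_2 = 0.44 × 0.00621902 = 0.00273637
  P(Z=3)·L_3 = 0.12 × 0.00891606 = 0.00106993
  P(Z=4)·L_4 = 0.12 × 0.0105639 = 0.00126767
Normaliser: 1.021e-12 + 0.00273637 + 0.00106993 + 0.00126767 = 0.00507396
So the posterior for Component 4 is 0.00126767 / 0.00507396 ≈ 0.250.

0.250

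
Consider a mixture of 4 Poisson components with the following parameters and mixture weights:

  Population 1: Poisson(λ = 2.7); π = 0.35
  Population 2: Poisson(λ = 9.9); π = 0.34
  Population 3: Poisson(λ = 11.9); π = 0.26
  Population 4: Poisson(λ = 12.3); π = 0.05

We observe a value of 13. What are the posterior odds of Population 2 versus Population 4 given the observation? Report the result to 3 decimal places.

4.460

Only the two components matter; the odds are (P(Z=i) f_i(x)) / (P(Z=j) f_j(x)).
Component likelihoods at x = 13:
  p_1 = e^(−2.7)·2.7^13/13! = 4.37375e-06
  p_2 = e^(−9.9)·9.9^13/13! = 0.0707069
  p_3 = e^(−11.9)·11.9^13/13! = 0.104647
  p_4 = e^(−12.3)·12.3^13/13! = 0.107811
Odds = (0.34/0.05) × (0.0707069/0.107811) = 6.8 × 0.65584 ≈ 4.460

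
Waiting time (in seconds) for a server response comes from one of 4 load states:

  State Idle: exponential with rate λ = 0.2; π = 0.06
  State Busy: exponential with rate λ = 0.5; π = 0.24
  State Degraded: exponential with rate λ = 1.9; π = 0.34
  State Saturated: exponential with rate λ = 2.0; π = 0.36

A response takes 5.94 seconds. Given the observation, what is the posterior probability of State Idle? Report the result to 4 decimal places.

P(component k | x) = π_k·f_k(x) / marginal(x), where marginal(x) = Σ_j π_j·f_j(x).
Component likelihoods at x = 5.94 seconds:
  p_Idle = 0.2·e^(−0.2·5.94) = 0.2·e^(−1.1880) = 0.0609661
  p_Busy = 0.5·e^(−0.5·5.94) = 0.5·e^(−2.9700) = 0.0256517
  p_Degraded = 1.9·e^(−1.9·5.94) = 1.9·e^(−11.2860) = 2.384e-05
  p_Saturated = 2.0·e^(−2.0·5.94) = 2.0·e^(−11.8800) = 1.38552e-05
Prior × likelihood for each component:
  π_Idle·p_Idle = 0.06 × 0.0609661 = 0.00365796
  π_Busy·p_Busy = 0.24 × 0.0256517 = 0.0061564
  π_Degraded·p_Degraded = 0.34 × 2.384e-05 = 8.1056e-06
  π_Saturated·p_Saturated = 0.36 × 1.38552e-05 = 4.98786e-06
Normaliser: 0.00365796 + 0.0061564 + 8.1056e-06 + 4.98786e-06 = 0.00982745
So the posterior for State Idle is 0.00365796 / 0.00982745 ≈ 0.3722.

0.3722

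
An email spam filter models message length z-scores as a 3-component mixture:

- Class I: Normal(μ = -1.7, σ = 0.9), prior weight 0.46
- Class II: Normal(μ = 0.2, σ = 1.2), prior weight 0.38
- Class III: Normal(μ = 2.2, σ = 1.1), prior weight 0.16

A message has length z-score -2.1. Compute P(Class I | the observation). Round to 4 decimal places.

0.9016

Apply Bayes' rule: the posterior for each component is proportional to its prior times its likelihood at x.
Component likelihoods at x = -2.1:
  p_I = 0.401582
  p_II = 0.0529681
  p_III = 0.000174298
Multiply by the mixture weights:
  π_I·p_I = 0.46 × 0.401582 = 0.184728
  π_II·p_II = 0.38 × 0.0529681 = 0.0201279
  π_III·p_III = 0.16 × 0.000174298 = 2.78877e-05
Marginal: 0.184728 + 0.0201279 + 2.78877e-05 = 0.204883
P(Class I | x) ≈ 0.9016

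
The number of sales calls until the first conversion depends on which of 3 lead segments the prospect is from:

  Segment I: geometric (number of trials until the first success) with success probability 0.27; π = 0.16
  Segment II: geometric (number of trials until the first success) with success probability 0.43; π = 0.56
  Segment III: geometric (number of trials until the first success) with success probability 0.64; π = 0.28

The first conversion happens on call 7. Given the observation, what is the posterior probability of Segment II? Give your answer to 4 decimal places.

0.5438

Apply Bayes' rule: the posterior for each component is proportional to its prior times its likelihood at x.
Evaluate each component's likelihood at the observed value:
  f_I = 0.0408602
  f_II = 0.0147475
  f_III = 0.00139314
Unnormalised posteriors:
  P(Z=I)·f_I = 0.16 × 0.0408602 = 0.00653764
  P(Z=II)·f_II = 0.56 × 0.0147475 = 0.00825858
  P(Z=III)·f_III = 0.28 × 0.00139314 = 0.000390079
Normaliser: 0.00653764 + 0.00825858 + 0.000390079 = 0.0151863
P(Segment II | 7) = 0.00825858 / 0.0151863 ≈ 0.5438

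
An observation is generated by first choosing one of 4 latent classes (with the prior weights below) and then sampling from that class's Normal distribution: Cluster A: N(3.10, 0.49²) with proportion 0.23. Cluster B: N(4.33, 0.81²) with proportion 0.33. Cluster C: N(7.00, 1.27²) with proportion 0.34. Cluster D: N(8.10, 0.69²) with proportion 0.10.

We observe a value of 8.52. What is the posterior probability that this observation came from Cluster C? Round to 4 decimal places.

P(component k | x) = w_k·f_k(x) / marginal(x), where marginal(x) = Σ_j w_j·f_j(x).
Component likelihoods at x = 8.52:
  L_A = (1/(0.49·√(2π)))·exp(−(8.52−3.10)²/(2·0.49²)) = 0.814168·exp(-61.17534) = 2.2009e-27
  L_B = (1/(0.81·√(2π)))·exp(−(8.52−4.33)²/(2·0.81²)) = 0.492521·exp(-13.37913) = 7.61975e-07
  L_C = (1/(1.27·√(2π)))·exp(−(8.52−7.00)²/(2·1.27²)) = 0.314128·exp(-0.71623) = 0.153481
  L_D = (1/(0.69·√(2π)))·exp(−(8.52−8.10)²/(2·0.69²)) = 0.578177·exp(-0.18526) = 0.480403
Weight by the priors:
  w_A·L_A = 0.23 × 2.2009e-27 = 5.06206e-28
  w_B·L_B = 0.33 × 7.61975e-07 = 2.51452e-07
  w_C·L_C = 0.34 × 0.153481 = 0.0521834
  w_D·L_D = 0.10 × 0.480403 = 0.0480403
Marginal: 5.06206e-28 + 2.51452e-07 + 0.0521834 + 0.0480403 = 0.100224
So the posterior for Cluster C is 0.0521834 / 0.100224 ≈ 0.5207.

0.5207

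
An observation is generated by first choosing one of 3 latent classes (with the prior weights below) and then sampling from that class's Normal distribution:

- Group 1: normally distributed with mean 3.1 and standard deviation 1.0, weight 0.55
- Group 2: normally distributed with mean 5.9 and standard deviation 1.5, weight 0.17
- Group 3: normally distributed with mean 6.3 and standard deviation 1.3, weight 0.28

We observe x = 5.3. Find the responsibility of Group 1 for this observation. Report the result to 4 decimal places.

0.1559

The responsibility of component k is π_k f_k(x) divided by Σ_j π_j f_j(x).
Evaluate each component's likelihood at the observed value:
  p_1 = (1/(1.0·√(2π)))·exp(−(5.3−3.1)²/(2·1.0²)) = 0.398942·exp(-2.42000) = 0.0354746
  p_2 = (1/(1.5·√(2π)))·exp(−(5.3−5.9)²/(2·1.5²)) = 0.265962·exp(-0.08000) = 0.245513
  p_3 = (1/(1.3·√(2π)))·exp(−(5.3−6.3)²/(2·1.3²)) = 0.306879·exp(-0.29586) = 0.228285
Prior × likelihood for each component:
  π_1·p_1 = 0.55 × 0.0354746 = 0.019511
  π_2·p_2 = 0.17 × 0.245513 = 0.0417373
  π_3·p_3 = 0.28 × 0.228285 = 0.0639198
Denominator: 0.019511 + 0.0417373 + 0.0639198 = 0.125168
Responsibility of Group 1: 0.019511 / 0.125168 ≈ 0.1559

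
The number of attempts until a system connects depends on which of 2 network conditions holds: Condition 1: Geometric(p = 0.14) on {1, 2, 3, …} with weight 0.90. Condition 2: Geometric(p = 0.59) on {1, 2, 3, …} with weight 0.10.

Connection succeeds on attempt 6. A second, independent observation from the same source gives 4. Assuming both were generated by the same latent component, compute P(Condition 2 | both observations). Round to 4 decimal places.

0.0052

Apply Bayes' rule: the posterior for each component is proportional to its prior times its likelihood at x.
Since both observations come from the same component, the likelihood for component k is f_k(x₁)·f_k(x₂).
  p_1 = [0.14·(1−0.14)^5 = 0.14·0.470427 = 0.0658598] × [0.0890478] = 0.00586467
  p_2 = [0.59·(1−0.59)^5 = 0.59·0.0115856 = 0.00683552] × [0.0406634] = 0.000277955
Multiply by the mixture weights:
  w_1·p_1 = 0.90 × 0.00586467 = 0.0052782
  w_2·p_2 = 0.10 × 0.000277955 = 2.77955e-05
Marginal: 0.0052782 + 2.77955e-05 = 0.005306
Responsibility of Condition 2: 2.77955e-05 / 0.005306 ≈ 0.0052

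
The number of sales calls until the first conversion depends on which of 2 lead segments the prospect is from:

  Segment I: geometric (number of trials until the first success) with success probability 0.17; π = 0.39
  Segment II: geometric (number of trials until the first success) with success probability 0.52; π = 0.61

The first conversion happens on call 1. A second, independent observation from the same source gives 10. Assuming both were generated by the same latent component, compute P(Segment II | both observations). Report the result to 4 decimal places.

P(component k | x) = w_k·f_k(x) / marginal(x), where marginal(x) = Σ_j w_j·f_j(x).
Since both observations come from the same component, the likelihood for component k is f_k(x₁)·f_k(x₂).
  L_I = [0.17·(1−0.17)^0 = 0.17·1 = 0.17] × [0.0317798] = 0.00540257
  L_II = [0.52·(1−0.52)^0 = 0.52·1 = 0.52] × [0.000703355] = 0.000365745
Prior × likelihood for each component:
  w_I·L_I = 0.39 × 0.00540257 = 0.002107
  w_II·L_II = 0.61 × 0.000365745 = 0.000223104
Evidence: 0.002107 + 0.000223104 = 0.00233011
So the posterior for Segment II is 0.000223104 / 0.00233011 ≈ 0.0957.

0.0957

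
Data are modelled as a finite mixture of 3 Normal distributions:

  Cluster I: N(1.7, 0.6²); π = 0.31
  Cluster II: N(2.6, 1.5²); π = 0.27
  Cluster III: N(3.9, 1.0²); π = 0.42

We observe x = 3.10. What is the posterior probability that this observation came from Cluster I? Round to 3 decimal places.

The responsibility of component k is w_k f_k(x) divided by Σ_j w_j f_j(x).
Normal densities:
  L_I = (1/(0.6·√(2π)))·exp(−(3.10−1.7)²/(2·0.6²)) = 0.664904·exp(-2.72222) = 0.0437031
  L_II = (1/(1.5·√(2π)))·exp(−(3.10−2.6)²/(2·1.5²)) = 0.265962·exp(-0.05556) = 0.251589
  L_III = (1/(1.0·√(2π)))·exp(−(3.10−3.9)²/(2·1.0²)) = 0.398942·exp(-0.32000) = 0.289692
Unnormalised posteriors:
  w_I·L_I = 0.31 × 0.0437031 = 0.013548
  w_II·L_II = 0.27 × 0.251589 = 0.067929
  w_III·L_III = 0.42 × 0.289692 = 0.12167
Evidence: 0.013548 + 0.067929 + 0.12167 = 0.203147
P(Cluster I | the observation) ≈ 0.067

0.067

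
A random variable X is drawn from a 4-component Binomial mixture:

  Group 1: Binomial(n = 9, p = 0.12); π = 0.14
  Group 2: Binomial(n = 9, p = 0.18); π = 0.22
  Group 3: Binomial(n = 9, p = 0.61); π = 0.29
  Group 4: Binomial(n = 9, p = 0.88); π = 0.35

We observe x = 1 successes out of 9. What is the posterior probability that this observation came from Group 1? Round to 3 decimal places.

Posterior ∝ prior × likelihood, so P(k | x) ∝ w_k f_k(x); normalise over all components.
Binomial probabilities:
  L_1 = 0.388405
  L_2 = 0.331151
  L_3 = 0.00293825
  L_4 = 3.40546e-07
Weight by the priors:
  w_1·L_1 = 0.14 × 0.388405 = 0.0543767
  w_2·L_2 = 0.22 × 0.331151 = 0.0728532
  w_3·L_3 = 0.29 × 0.00293825 = 0.000852093
  w_4·L_4 = 0.35 × 3.40546e-07 = 1.19191e-07
Denominator: 0.0543767 + 0.0728532 + 0.000852093 + 1.19191e-07 = 0.128082
Responsibility of Group 1: 0.0543767 / 0.128082 ≈ 0.425

0.425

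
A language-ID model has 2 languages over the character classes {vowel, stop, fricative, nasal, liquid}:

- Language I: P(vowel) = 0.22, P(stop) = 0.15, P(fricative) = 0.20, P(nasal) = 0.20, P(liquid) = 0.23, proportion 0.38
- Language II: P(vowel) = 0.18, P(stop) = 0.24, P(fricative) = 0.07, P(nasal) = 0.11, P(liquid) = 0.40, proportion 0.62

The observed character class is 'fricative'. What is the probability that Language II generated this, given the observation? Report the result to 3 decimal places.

Apply Bayes' rule: the posterior for each component is proportional to its prior times its likelihood at x.
Categorical probabilities:
  L_I = P(fricative | comp) = 0.20
  L_II = P(fricative | comp) = 0.07
Multiply by the mixture weights:
  π_I·L_I = 0.38 × 0.2 = 0.076
  π_II·L_II = 0.62 × 0.07 = 0.0434
Denominator: 0.076 + 0.0434 = 0.1194
P(Language II | data) ≈ 0.363

0.363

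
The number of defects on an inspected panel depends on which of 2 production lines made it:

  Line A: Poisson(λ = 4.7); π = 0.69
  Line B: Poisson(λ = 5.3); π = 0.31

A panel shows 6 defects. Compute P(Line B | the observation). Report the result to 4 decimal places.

0.3364

Posterior ∝ prior × likelihood, so P(k | x) ∝ π_k f_k(x); normalise over all components.
Component likelihoods at x = 6 defects:
  p_A = e^(−4.7)·4.7^6/6! = 0.136167
  p_B = e^(−5.3)·5.3^6/6! = 0.15366
Weight by the priors:
  π_A·p_A = 0.69 × 0.136167 = 0.093955
  π_B·p_B = 0.31 × 0.15366 = 0.0476347
Sum: 0.093955 + 0.0476347 = 0.14159
So the posterior for Line B is 0.0476347 / 0.14159 ≈ 0.3364.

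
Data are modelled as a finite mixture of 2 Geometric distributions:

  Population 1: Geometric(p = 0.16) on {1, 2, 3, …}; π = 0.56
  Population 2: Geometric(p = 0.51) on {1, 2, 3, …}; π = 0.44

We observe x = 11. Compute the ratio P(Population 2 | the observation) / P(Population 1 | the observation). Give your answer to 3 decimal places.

0.011

Since P(k|x) ∝ π_k f_k(x), the posterior odds are π_i f_i(x) / (π_j f_j(x)).
Component likelihoods at x = 11:
  L_1 = 0.0279842
  L_2 = 0.000406941
Odds = (0.44/0.56) × (0.000406941/0.0279842) = 0.785714 × 0.0145418 ≈ 0.011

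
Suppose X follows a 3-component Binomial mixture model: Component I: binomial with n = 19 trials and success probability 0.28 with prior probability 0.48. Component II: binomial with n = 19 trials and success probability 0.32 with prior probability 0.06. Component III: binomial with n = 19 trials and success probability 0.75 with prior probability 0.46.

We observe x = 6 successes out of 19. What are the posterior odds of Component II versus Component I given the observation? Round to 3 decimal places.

0.132

Posterior odds = (π_i f_i(x)) / (π_j f_j(x)); the normalising sum cancels.
Evaluate each component's likelihood at the observed value:
  p_I = 0.182706
  p_II = 0.193641
  p_III = 7.19564e-05
Odds = (0.06/0.48) × (0.193641/0.182706) = 0.125 × 1.05985 ≈ 0.132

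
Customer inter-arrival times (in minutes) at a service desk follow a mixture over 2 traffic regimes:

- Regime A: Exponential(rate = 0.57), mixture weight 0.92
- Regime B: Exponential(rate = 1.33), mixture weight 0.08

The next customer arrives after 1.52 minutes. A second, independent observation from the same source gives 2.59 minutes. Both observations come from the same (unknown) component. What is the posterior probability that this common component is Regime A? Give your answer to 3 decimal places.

Posterior ∝ prior × likelihood, so P(k | x) ∝ P(Z=k) f_k(x); normalise over all components.
Since both observations come from the same component, the likelihood for component k is f_k(x₁)·f_k(x₂).
  f_A = [0.57·e^(−0.57·1.52) = 0.57·e^(−0.8664) = 0.239664] × [0.130234] = 0.0312125
  f_B = [1.33·e^(−1.33·1.52) = 1.33·e^(−2.0216) = 0.17615] × [0.0424461] = 0.00747686
Multiply by the mixture weights:
  P(Z=A)·f_A = 0.92 × 0.0312125 = 0.0287155
  P(Z=B)·f_B = 0.08 × 0.00747686 = 0.000598149
Evidence: 0.0287155 + 0.000598149 = 0.0293136
P(Regime A | data) ≈ 0.980

0.980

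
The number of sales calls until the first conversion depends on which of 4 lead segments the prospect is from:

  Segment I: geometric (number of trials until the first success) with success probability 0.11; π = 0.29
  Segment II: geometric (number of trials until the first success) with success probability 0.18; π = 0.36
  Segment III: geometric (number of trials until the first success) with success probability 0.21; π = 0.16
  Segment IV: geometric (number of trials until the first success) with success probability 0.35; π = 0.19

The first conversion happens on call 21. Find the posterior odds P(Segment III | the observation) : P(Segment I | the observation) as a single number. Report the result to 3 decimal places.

0.097

Only the two components matter; the odds are (w_i f_i(x)) / (w_j f_j(x)).
Geometric probabilities:
  p_I = 0.0106953
  p_II = 0.00340055
  p_III = 0.00188261
  p_IV = 6.34359e-05
0.000301218 / 0.00310164 ≈ 0.097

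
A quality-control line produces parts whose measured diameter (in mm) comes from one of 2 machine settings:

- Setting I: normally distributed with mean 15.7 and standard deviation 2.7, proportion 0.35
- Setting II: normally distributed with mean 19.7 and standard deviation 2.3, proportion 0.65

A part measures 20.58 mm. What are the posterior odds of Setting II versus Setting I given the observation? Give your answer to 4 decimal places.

10.3765

Posterior odds = (π_i f_i(x)) / (π_j f_j(x)); the normalising sum cancels.
Normal densities:
  L_I = (1/(2.7·√(2π)))·exp(−(20.58−15.7)²/(2·2.7²)) = 0.147756·exp(-1.63336) = 0.0288527
  L_II = (1/(2.3·√(2π)))·exp(−(20.58−19.7)²/(2·2.3²)) = 0.173453·exp(-0.07319) = 0.161211
Posterior odds = (π_II·L_II) / (π_I·L_I) = (0.65·0.161211) / (0.35·0.0288527) = 0.104787 / 0.0100985 ≈ 10.3765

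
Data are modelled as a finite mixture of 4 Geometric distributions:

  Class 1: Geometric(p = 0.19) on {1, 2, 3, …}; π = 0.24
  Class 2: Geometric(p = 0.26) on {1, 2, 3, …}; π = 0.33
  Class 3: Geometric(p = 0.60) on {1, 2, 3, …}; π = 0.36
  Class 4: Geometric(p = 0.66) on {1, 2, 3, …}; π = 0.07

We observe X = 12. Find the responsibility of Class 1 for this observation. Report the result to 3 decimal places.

0.589

Posterior ∝ prior × likelihood, so P(k | x) ∝ π_k f_k(x); normalise over all components.
Evaluate each component's likelihood at the observed value:
  L_1 = 0.0187106
  L_2 = 0.00947376
  L_3 = 2.51658e-05
  L_4 = 4.63246e-06
Weight by the priors:
  π_1·L_1 = 0.24 × 0.0187106 = 0.00449056
  π_2·L_2 = 0.33 × 0.00947376 = 0.00312634
  π_3·L_3 = 0.36 × 2.51658e-05 = 9.0597e-06
  π_4·L_4 = 0.07 × 4.63246e-06 = 3.24272e-07
Normaliser: 0.00449056 + 0.00312634 + 9.0597e-06 + 3.24272e-07 = 0.00762628
So the posterior for Class 1 is 0.00449056 / 0.00762628 ≈ 0.589.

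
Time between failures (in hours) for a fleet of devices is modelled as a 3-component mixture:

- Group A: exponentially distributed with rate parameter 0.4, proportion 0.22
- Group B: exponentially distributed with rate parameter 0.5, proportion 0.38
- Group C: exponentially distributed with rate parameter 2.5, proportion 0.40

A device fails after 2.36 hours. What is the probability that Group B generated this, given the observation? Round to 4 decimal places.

0.6122

The responsibility of component k is π_k f_k(x) divided by Σ_j π_j f_j(x).
Component likelihoods at x = 2.36 hours:
  L_A = 0.4·e^(−0.4·2.36) = 0.4·e^(−0.9440) = 0.155627
  L_B = 0.5·e^(−0.5·2.36) = 0.5·e^(−1.1800) = 0.153639
  L_C = 2.5·e^(−2.5·2.36) = 2.5·e^(−5.9000) = 0.00684861
Weight by the priors:
  π_A·L_A = 0.22 × 0.155627 = 0.034238
  π_B·L_B = 0.38 × 0.153639 = 0.058383
  π_C·L_C = 0.40 × 0.00684861 = 0.00273944
Denominator: 0.034238 + 0.058383 + 0.00273944 = 0.0953604
So the posterior for Group B is 0.058383 / 0.0953604 ≈ 0.6122.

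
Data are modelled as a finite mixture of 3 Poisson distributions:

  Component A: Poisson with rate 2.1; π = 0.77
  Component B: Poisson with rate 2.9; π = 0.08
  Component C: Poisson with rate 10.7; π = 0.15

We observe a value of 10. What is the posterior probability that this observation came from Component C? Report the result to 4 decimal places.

The responsibility of component k is π_k f_k(x) divided by Σ_j π_j f_j(x).
Evaluate each component's likelihood at the observed value:
  p_A = e^(−2.1)·2.1^10/10! = 5.62874e-05
  p_B = e^(−2.9)·2.9^10/10! = 0.000637915
  p_C = e^(−10.7)·10.7^10/10! = 0.122215
Prior × likelihood for each component:
  π_A·p_A = 0.77 × 5.62874e-05 = 4.33413e-05
  π_B·p_B = 0.08 × 0.000637915 = 5.10332e-05
  π_C·p_C = 0.15 × 0.122215 = 0.0183322
Sum: 4.33413e-05 + 5.10332e-05 + 0.0183322 = 0.0184266
P(Component C | data) ≈ 0.9949

0.9949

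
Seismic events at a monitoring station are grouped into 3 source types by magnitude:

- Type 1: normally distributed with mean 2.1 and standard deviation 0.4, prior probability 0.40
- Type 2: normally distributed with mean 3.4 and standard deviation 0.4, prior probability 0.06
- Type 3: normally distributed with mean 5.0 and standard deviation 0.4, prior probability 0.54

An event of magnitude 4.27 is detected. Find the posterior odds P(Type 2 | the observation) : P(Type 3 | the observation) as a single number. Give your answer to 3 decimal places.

Since P(k|x) ∝ π_k f_k(x), the posterior odds are π_i f_i(x) / (π_j f_j(x)).
Normal densities:
  f_1 = (1/(0.4·√(2π)))·exp(−(4.27−2.1)²/(2·0.4²)) = 0.997356·exp(-14.71531) = 4.05575e-07
  f_2 = (1/(0.4·√(2π)))·exp(−(4.27−3.4)²/(2·0.4²)) = 0.997356·exp(-2.36531) = 0.0936716
  f_3 = (1/(0.4·√(2π)))·exp(−(4.27−5.0)²/(2·0.4²)) = 0.997356·exp(-1.66531) = 0.188631
Odds = (0.06/0.54) × (0.0936716/0.188631) = 0.111111 × 0.496585 ≈ 0.055

0.055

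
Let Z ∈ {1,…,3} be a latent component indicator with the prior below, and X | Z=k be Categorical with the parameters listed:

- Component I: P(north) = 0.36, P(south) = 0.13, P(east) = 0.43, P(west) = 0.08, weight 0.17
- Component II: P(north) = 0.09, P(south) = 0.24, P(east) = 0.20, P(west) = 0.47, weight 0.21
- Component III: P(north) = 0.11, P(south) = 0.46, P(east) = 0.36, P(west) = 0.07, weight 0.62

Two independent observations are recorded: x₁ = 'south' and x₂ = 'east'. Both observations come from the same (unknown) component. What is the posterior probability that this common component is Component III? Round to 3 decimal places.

0.840

Apply Bayes' rule: the posterior for each component is proportional to its prior times its likelihood at x.
Since both observations come from the same component, the likelihood for component k is f_k(x₁)·f_k(x₂).
  f_I = [0.13] × [0.43] = 0.0559
  f_II = [0.24] × [0.2] = 0.048
  f_III = [0.46] × [0.36] = 0.1656
Unnormalised posteriors:
  π_I·f_I = 0.17 × 0.0559 = 0.009503
  π_II·f_II = 0.21 × 0.048 = 0.01008
  π_III·f_III = 0.62 × 0.1656 = 0.102672
Denominator: 0.009503 + 0.01008 + 0.102672 = 0.122255
P(Component III | x₁,x₂) = 0.102672 / 0.122255 ≈ 0.840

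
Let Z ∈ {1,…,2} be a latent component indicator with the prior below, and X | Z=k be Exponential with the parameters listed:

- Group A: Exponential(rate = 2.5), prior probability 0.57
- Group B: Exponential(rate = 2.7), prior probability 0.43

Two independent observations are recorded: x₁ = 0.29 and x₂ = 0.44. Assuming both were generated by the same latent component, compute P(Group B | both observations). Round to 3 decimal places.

0.432

The responsibility of component k is w_k f_k(x) divided by Σ_j w_j f_j(x).
Since both observations come from the same component, the likelihood for component k is f_k(x₁)·f_k(x₂).
  L_A = [1.21081] × [0.832178] = 1.00761
  L_B = [1.23399] × [0.823042] = 1.01562
Unnormalised posteriors:
  w_A·L_A = 0.57 × 1.00761 = 0.574338
  w_B·L_B = 0.43 × 1.01562 = 0.436718
Sum: 0.574338 + 0.436718 = 1.01106
P(Group B | x₁,x₂) ≈ 0.432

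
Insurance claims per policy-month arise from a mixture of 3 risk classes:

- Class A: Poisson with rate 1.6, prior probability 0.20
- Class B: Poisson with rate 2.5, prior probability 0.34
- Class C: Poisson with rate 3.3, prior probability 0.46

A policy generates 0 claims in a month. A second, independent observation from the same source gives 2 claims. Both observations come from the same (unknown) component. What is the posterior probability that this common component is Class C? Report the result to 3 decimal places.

By Bayes' theorem, P(k | x) = P(Z=k) f_k(x) / Σ_j P(Z=j) f_j(x).
Since both observations come from the same component, the likelihood for component k is f_k(x₁)·f_k(x₂).
  L_A = [0.201897] × [0.258428] = 0.0521756
  L_B = [0.082085] × [0.256516] = 0.0210561
  L_C = [0.0368832] × [0.200829] = 0.0074072
Prior × likelihood for each component:
  P(Z=A)·L_A = 0.20 × 0.0521756 = 0.0104351
  P(Z=B)·L_B = 0.34 × 0.0210561 = 0.00715907
  P(Z=C)·L_C = 0.46 × 0.0074072 = 0.00340731
Marginal: 0.0104351 + 0.00715907 + 0.00340731 = 0.0210015
Responsibility of Class C: 0.00340731 / 0.0210015 ≈ 0.162

0.162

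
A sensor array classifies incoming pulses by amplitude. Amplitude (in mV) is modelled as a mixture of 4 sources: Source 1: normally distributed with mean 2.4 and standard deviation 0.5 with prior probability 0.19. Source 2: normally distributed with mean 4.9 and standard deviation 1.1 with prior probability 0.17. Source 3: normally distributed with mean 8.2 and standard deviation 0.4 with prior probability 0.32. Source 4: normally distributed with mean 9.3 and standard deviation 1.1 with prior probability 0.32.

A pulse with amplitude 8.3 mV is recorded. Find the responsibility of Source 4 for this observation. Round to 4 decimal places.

0.1986

P(component k | x) = P(Z=k)·f_k(x) / marginal(x), where marginal(x) = Σ_j P(Z=j)·f_j(x).
Normal densities:
  L_1 = 4.63829e-31
  L_2 = 0.0030546
  L_3 = 0.96667
  L_4 = 0.239915
Multiply by the mixture weights:
  P(Z=1)·L_1 = 0.19 × 4.63829e-31 = 8.81276e-32
  P(Z=2)·L_2 = 0.17 × 0.0030546 = 0.000519281
  P(Z=3)·L_3 = 0.32 × 0.96667 = 0.309334
  P(Z=4)·L_4 = 0.32 × 0.239915 = 0.0767727
Normaliser: 8.81276e-32 + 0.000519281 + 0.309334 + 0.0767727 = 0.386626
P(Source 4 | data) ≈ 0.1986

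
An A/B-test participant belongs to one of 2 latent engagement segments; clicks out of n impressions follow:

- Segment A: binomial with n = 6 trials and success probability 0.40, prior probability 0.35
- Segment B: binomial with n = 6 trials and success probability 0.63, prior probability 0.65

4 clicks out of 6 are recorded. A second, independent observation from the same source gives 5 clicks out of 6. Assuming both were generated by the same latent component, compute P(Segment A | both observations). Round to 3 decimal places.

0.037

The responsibility of component k is P(Z=k) f_k(x) divided by Σ_j P(Z=j) f_j(x).
Since both observations come from the same component, the likelihood for component k is f_k(x₁)·f_k(x₂).
  p_A = [0.13824] × [0.036864] = 0.00509608
  p_B = [0.323487] × [0.220321] = 0.071271
Prior × likelihood for each component:
  P(Z=A)·p_A = 0.35 × 0.00509608 = 0.00178363
  P(Z=B)·p_B = 0.65 × 0.071271 = 0.0463261
Sum: 0.00178363 + 0.0463261 = 0.0481098
So the posterior for Segment A is 0.00178363 / 0.0481098 ≈ 0.037.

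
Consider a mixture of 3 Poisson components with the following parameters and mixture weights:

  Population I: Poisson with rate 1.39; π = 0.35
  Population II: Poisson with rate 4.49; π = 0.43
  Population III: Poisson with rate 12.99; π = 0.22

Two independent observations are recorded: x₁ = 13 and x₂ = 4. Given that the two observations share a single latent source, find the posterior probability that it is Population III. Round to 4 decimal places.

0.5961

P(component k | x) = P(Z=k)·f_k(x) / marginal(x), where marginal(x) = Σ_j P(Z=j)·f_j(x).
Since both observations come from the same component, the likelihood for component k is f_k(x₁)·f_k(x₂).
  L_I = [e^(−1.39)·1.39^13/13! = 2.8923e-09] × [0.0387417] = 1.12052e-10
  L_II = [e^(−4.49)·4.49^13/13! = 0.000543175] × [0.190017] = 0.000103212
  L_III = [e^(−12.99)·12.99^13/13! = 0.109939] × [0.00270857] = 0.000297779
Prior × likelihood for each component:
  P(Z=I)·L_I = 0.35 × 1.12052e-10 = 3.92184e-11
  P(Z=II)·L_II = 0.43 × 0.000103212 = 4.43813e-05
  P(Z=III)·L_III = 0.22 × 0.000297779 = 6.55113e-05
Evidence: 3.92184e-11 + 4.43813e-05 + 6.55113e-05 = 0.000109893
So the posterior for Population III is 6.55113e-05 / 0.000109893 ≈ 0.5961.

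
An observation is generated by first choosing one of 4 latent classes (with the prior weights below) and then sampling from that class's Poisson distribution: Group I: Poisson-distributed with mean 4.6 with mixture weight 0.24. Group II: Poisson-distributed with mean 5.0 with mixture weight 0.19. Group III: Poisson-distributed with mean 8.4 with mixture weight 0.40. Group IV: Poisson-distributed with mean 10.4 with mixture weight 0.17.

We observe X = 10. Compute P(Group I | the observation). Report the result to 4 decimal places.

By Bayes' theorem, P(k | x) = π_k f_k(x) / Σ_j π_j f_j(x).
Evaluate each component's likelihood at the observed value:
  L_I = 0.0117506
  L_II = 0.0181328
  L_III = 0.108382
  L_IV = 0.124139
Prior × likelihood for each component:
  π_I·L_I = 0.24 × 0.0117506 = 0.00282015
  π_II·L_II = 0.19 × 0.0181328 = 0.00344523
  π_III·L_III = 0.40 × 0.108382 = 0.0433527
  π_IV·L_IV = 0.17 × 0.124139 = 0.0211036
Marginal: 0.00282015 + 0.00344523 + 0.0433527 + 0.0211036 = 0.0707217
P(Group I | 10) ≈ 0.0399

0.0399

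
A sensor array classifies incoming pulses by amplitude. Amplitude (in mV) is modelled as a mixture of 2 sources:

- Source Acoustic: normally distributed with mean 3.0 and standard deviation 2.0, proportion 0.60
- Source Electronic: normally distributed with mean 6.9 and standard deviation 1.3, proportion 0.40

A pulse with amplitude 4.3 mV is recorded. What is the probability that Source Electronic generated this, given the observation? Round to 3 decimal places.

Apply Bayes' rule: the posterior for each component is proportional to its prior times its likelihood at x.
Component likelihoods at x = 4.3 mV:
  p_Acoustic = 0.161486
  p_Electronic = 0.0415315
Weight by the priors:
  π_Acoustic·p_Acoustic = 0.60 × 0.161486 = 0.0968917
  π_Electronic·p_Electronic = 0.40 × 0.0415315 = 0.0166126
Evidence: 0.0968917 + 0.0166126 = 0.113504
Responsibility of Source Electronic: 0.0166126 / 0.113504 ≈ 0.146

0.146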